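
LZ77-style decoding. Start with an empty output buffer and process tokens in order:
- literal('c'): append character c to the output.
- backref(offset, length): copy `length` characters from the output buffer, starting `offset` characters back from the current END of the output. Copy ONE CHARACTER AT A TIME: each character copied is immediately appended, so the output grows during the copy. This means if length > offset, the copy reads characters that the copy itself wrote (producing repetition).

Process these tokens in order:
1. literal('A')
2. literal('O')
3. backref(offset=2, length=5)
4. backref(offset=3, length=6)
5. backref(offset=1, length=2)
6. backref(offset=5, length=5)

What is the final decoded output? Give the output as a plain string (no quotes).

Answer: AOAOAOAAOAAOAAAAOAAA

Derivation:
Token 1: literal('A'). Output: "A"
Token 2: literal('O'). Output: "AO"
Token 3: backref(off=2, len=5) (overlapping!). Copied 'AOAOA' from pos 0. Output: "AOAOAOA"
Token 4: backref(off=3, len=6) (overlapping!). Copied 'AOAAOA' from pos 4. Output: "AOAOAOAAOAAOA"
Token 5: backref(off=1, len=2) (overlapping!). Copied 'AA' from pos 12. Output: "AOAOAOAAOAAOAAA"
Token 6: backref(off=5, len=5). Copied 'AOAAA' from pos 10. Output: "AOAOAOAAOAAOAAAAOAAA"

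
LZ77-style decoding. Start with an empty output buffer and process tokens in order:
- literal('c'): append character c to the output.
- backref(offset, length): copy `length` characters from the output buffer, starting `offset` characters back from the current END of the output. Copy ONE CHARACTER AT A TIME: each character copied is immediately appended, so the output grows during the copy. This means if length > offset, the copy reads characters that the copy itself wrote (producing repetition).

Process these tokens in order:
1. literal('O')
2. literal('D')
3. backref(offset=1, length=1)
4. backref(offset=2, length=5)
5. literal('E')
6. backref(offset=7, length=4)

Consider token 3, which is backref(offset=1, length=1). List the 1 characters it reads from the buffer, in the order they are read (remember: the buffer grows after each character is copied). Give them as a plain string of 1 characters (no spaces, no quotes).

Token 1: literal('O'). Output: "O"
Token 2: literal('D'). Output: "OD"
Token 3: backref(off=1, len=1). Buffer before: "OD" (len 2)
  byte 1: read out[1]='D', append. Buffer now: "ODD"

Answer: D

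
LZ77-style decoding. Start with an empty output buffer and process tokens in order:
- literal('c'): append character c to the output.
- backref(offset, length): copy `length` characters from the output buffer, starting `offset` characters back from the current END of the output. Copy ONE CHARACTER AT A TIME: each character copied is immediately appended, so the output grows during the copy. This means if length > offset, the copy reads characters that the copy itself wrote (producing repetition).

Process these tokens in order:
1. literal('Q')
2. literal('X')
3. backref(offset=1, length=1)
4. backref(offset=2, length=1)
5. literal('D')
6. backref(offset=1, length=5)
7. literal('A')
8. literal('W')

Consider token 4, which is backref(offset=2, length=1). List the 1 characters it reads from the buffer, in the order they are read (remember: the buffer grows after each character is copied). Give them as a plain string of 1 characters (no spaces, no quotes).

Answer: X

Derivation:
Token 1: literal('Q'). Output: "Q"
Token 2: literal('X'). Output: "QX"
Token 3: backref(off=1, len=1). Copied 'X' from pos 1. Output: "QXX"
Token 4: backref(off=2, len=1). Buffer before: "QXX" (len 3)
  byte 1: read out[1]='X', append. Buffer now: "QXXX"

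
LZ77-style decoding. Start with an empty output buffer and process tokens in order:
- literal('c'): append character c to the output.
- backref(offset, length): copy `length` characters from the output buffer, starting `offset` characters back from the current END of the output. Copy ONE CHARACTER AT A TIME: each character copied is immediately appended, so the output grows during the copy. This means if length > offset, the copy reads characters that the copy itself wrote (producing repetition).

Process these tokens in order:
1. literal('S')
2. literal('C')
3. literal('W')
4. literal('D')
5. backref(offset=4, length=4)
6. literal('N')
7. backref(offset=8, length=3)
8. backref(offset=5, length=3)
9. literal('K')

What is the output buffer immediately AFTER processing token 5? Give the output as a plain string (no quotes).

Answer: SCWDSCWD

Derivation:
Token 1: literal('S'). Output: "S"
Token 2: literal('C'). Output: "SC"
Token 3: literal('W'). Output: "SCW"
Token 4: literal('D'). Output: "SCWD"
Token 5: backref(off=4, len=4). Copied 'SCWD' from pos 0. Output: "SCWDSCWD"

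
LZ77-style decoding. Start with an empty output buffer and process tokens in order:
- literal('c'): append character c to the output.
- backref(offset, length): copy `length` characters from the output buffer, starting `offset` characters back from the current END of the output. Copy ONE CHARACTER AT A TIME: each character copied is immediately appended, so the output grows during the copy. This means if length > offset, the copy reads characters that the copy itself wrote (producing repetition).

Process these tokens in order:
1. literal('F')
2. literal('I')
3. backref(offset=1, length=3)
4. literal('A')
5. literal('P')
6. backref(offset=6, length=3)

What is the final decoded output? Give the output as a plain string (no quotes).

Token 1: literal('F'). Output: "F"
Token 2: literal('I'). Output: "FI"
Token 3: backref(off=1, len=3) (overlapping!). Copied 'III' from pos 1. Output: "FIIII"
Token 4: literal('A'). Output: "FIIIIA"
Token 5: literal('P'). Output: "FIIIIAP"
Token 6: backref(off=6, len=3). Copied 'III' from pos 1. Output: "FIIIIAPIII"

Answer: FIIIIAPIII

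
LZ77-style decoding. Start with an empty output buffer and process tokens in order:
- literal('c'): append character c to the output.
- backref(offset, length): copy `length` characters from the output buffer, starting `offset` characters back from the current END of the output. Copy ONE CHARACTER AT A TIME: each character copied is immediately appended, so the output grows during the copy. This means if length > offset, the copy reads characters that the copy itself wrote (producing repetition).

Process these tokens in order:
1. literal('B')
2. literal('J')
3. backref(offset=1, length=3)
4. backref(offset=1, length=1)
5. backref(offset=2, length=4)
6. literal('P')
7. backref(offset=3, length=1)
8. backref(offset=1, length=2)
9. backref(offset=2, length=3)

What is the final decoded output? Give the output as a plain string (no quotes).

Token 1: literal('B'). Output: "B"
Token 2: literal('J'). Output: "BJ"
Token 3: backref(off=1, len=3) (overlapping!). Copied 'JJJ' from pos 1. Output: "BJJJJ"
Token 4: backref(off=1, len=1). Copied 'J' from pos 4. Output: "BJJJJJ"
Token 5: backref(off=2, len=4) (overlapping!). Copied 'JJJJ' from pos 4. Output: "BJJJJJJJJJ"
Token 6: literal('P'). Output: "BJJJJJJJJJP"
Token 7: backref(off=3, len=1). Copied 'J' from pos 8. Output: "BJJJJJJJJJPJ"
Token 8: backref(off=1, len=2) (overlapping!). Copied 'JJ' from pos 11. Output: "BJJJJJJJJJPJJJ"
Token 9: backref(off=2, len=3) (overlapping!). Copied 'JJJ' from pos 12. Output: "BJJJJJJJJJPJJJJJJ"

Answer: BJJJJJJJJJPJJJJJJ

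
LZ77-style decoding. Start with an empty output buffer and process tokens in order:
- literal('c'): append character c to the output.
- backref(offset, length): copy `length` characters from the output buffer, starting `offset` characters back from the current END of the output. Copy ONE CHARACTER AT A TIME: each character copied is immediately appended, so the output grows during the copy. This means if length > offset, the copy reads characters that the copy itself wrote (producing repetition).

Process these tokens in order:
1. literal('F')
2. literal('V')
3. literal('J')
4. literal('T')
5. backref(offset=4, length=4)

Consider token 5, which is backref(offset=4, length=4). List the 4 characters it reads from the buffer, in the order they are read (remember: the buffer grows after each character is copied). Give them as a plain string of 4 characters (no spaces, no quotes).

Answer: FVJT

Derivation:
Token 1: literal('F'). Output: "F"
Token 2: literal('V'). Output: "FV"
Token 3: literal('J'). Output: "FVJ"
Token 4: literal('T'). Output: "FVJT"
Token 5: backref(off=4, len=4). Buffer before: "FVJT" (len 4)
  byte 1: read out[0]='F', append. Buffer now: "FVJTF"
  byte 2: read out[1]='V', append. Buffer now: "FVJTFV"
  byte 3: read out[2]='J', append. Buffer now: "FVJTFVJ"
  byte 4: read out[3]='T', append. Buffer now: "FVJTFVJT"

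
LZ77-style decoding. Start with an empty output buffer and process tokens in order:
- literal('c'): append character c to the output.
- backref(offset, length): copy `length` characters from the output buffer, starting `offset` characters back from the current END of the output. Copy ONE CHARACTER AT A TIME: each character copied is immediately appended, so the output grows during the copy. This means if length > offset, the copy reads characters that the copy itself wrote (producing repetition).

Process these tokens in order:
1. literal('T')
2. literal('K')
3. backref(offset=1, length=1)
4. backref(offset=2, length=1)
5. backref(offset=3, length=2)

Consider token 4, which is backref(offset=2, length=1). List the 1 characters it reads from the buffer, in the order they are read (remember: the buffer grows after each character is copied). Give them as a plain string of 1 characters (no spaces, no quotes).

Token 1: literal('T'). Output: "T"
Token 2: literal('K'). Output: "TK"
Token 3: backref(off=1, len=1). Copied 'K' from pos 1. Output: "TKK"
Token 4: backref(off=2, len=1). Buffer before: "TKK" (len 3)
  byte 1: read out[1]='K', append. Buffer now: "TKKK"

Answer: K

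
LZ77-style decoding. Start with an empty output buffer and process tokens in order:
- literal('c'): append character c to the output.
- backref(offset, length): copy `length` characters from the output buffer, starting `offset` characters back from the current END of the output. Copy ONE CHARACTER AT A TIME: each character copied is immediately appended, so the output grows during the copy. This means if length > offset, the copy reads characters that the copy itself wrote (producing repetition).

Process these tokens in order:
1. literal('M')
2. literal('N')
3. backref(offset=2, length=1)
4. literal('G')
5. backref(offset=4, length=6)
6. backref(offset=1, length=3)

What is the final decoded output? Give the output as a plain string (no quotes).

Answer: MNMGMNMGMNNNN

Derivation:
Token 1: literal('M'). Output: "M"
Token 2: literal('N'). Output: "MN"
Token 3: backref(off=2, len=1). Copied 'M' from pos 0. Output: "MNM"
Token 4: literal('G'). Output: "MNMG"
Token 5: backref(off=4, len=6) (overlapping!). Copied 'MNMGMN' from pos 0. Output: "MNMGMNMGMN"
Token 6: backref(off=1, len=3) (overlapping!). Copied 'NNN' from pos 9. Output: "MNMGMNMGMNNNN"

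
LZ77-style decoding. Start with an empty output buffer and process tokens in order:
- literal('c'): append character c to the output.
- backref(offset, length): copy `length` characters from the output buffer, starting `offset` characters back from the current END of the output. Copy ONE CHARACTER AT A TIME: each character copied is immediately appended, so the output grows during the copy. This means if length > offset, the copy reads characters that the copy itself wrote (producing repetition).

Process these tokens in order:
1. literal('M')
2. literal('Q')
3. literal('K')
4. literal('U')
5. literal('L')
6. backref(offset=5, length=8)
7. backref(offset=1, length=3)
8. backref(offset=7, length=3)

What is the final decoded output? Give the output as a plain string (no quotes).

Answer: MQKULMQKULMQKKKKLMQ

Derivation:
Token 1: literal('M'). Output: "M"
Token 2: literal('Q'). Output: "MQ"
Token 3: literal('K'). Output: "MQK"
Token 4: literal('U'). Output: "MQKU"
Token 5: literal('L'). Output: "MQKUL"
Token 6: backref(off=5, len=8) (overlapping!). Copied 'MQKULMQK' from pos 0. Output: "MQKULMQKULMQK"
Token 7: backref(off=1, len=3) (overlapping!). Copied 'KKK' from pos 12. Output: "MQKULMQKULMQKKKK"
Token 8: backref(off=7, len=3). Copied 'LMQ' from pos 9. Output: "MQKULMQKULMQKKKKLMQ"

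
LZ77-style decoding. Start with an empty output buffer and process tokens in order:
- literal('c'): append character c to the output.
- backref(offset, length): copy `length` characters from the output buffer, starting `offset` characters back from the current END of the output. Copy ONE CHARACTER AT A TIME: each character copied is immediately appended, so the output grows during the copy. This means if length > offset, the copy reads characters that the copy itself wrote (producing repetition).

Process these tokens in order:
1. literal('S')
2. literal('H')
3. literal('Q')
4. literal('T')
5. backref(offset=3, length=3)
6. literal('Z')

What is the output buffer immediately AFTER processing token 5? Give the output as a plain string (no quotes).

Answer: SHQTHQT

Derivation:
Token 1: literal('S'). Output: "S"
Token 2: literal('H'). Output: "SH"
Token 3: literal('Q'). Output: "SHQ"
Token 4: literal('T'). Output: "SHQT"
Token 5: backref(off=3, len=3). Copied 'HQT' from pos 1. Output: "SHQTHQT"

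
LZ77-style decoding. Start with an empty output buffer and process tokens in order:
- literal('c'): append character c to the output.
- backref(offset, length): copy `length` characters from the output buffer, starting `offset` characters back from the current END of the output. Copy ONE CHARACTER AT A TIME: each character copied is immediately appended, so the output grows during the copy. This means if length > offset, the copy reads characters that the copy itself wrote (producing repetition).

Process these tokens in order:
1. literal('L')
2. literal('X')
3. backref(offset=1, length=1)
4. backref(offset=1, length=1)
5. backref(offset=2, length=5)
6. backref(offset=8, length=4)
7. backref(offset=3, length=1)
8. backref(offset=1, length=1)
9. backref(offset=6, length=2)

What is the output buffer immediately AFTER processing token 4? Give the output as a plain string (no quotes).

Answer: LXXX

Derivation:
Token 1: literal('L'). Output: "L"
Token 2: literal('X'). Output: "LX"
Token 3: backref(off=1, len=1). Copied 'X' from pos 1. Output: "LXX"
Token 4: backref(off=1, len=1). Copied 'X' from pos 2. Output: "LXXX"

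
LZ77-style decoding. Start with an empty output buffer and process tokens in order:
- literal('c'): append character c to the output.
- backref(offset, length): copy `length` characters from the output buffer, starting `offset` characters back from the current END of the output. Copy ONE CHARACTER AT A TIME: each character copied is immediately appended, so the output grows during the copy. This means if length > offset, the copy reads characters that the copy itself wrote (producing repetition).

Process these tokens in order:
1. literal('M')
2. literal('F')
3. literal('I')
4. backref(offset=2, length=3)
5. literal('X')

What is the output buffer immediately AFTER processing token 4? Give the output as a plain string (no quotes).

Answer: MFIFIF

Derivation:
Token 1: literal('M'). Output: "M"
Token 2: literal('F'). Output: "MF"
Token 3: literal('I'). Output: "MFI"
Token 4: backref(off=2, len=3) (overlapping!). Copied 'FIF' from pos 1. Output: "MFIFIF"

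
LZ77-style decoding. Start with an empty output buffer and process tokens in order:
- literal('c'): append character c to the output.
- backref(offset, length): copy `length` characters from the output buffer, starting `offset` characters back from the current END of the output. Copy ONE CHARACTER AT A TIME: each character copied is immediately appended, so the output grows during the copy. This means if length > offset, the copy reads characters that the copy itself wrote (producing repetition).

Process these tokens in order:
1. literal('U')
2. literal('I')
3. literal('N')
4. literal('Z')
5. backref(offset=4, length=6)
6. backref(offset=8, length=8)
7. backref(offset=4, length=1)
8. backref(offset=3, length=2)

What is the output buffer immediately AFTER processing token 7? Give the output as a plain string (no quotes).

Answer: UINZUINZUINZUINZUIN

Derivation:
Token 1: literal('U'). Output: "U"
Token 2: literal('I'). Output: "UI"
Token 3: literal('N'). Output: "UIN"
Token 4: literal('Z'). Output: "UINZ"
Token 5: backref(off=4, len=6) (overlapping!). Copied 'UINZUI' from pos 0. Output: "UINZUINZUI"
Token 6: backref(off=8, len=8). Copied 'NZUINZUI' from pos 2. Output: "UINZUINZUINZUINZUI"
Token 7: backref(off=4, len=1). Copied 'N' from pos 14. Output: "UINZUINZUINZUINZUIN"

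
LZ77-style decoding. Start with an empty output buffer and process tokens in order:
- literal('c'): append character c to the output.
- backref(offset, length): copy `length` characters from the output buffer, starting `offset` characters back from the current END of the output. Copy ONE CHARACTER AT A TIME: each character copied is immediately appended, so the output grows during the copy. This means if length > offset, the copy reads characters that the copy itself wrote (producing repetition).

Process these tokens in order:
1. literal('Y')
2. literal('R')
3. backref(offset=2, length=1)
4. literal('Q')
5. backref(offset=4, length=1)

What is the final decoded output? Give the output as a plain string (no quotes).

Answer: YRYQY

Derivation:
Token 1: literal('Y'). Output: "Y"
Token 2: literal('R'). Output: "YR"
Token 3: backref(off=2, len=1). Copied 'Y' from pos 0. Output: "YRY"
Token 4: literal('Q'). Output: "YRYQ"
Token 5: backref(off=4, len=1). Copied 'Y' from pos 0. Output: "YRYQY"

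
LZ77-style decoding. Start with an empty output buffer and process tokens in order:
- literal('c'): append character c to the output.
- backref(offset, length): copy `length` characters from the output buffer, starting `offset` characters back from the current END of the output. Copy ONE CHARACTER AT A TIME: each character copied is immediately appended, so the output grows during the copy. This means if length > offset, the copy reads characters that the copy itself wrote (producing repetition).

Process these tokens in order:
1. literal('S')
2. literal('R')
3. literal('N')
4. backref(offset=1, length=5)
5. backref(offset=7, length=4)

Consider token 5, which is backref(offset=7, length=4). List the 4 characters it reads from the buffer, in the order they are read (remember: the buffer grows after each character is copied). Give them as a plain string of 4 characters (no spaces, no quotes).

Answer: RNNN

Derivation:
Token 1: literal('S'). Output: "S"
Token 2: literal('R'). Output: "SR"
Token 3: literal('N'). Output: "SRN"
Token 4: backref(off=1, len=5) (overlapping!). Copied 'NNNNN' from pos 2. Output: "SRNNNNNN"
Token 5: backref(off=7, len=4). Buffer before: "SRNNNNNN" (len 8)
  byte 1: read out[1]='R', append. Buffer now: "SRNNNNNNR"
  byte 2: read out[2]='N', append. Buffer now: "SRNNNNNNRN"
  byte 3: read out[3]='N', append. Buffer now: "SRNNNNNNRNN"
  byte 4: read out[4]='N', append. Buffer now: "SRNNNNNNRNNN"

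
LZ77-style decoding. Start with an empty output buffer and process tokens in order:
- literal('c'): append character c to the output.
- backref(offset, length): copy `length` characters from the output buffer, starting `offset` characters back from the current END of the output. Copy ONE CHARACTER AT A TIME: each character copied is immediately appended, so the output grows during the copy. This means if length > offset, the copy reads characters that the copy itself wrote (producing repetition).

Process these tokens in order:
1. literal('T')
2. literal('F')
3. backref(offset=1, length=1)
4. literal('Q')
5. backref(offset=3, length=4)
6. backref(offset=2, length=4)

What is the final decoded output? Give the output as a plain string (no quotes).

Token 1: literal('T'). Output: "T"
Token 2: literal('F'). Output: "TF"
Token 3: backref(off=1, len=1). Copied 'F' from pos 1. Output: "TFF"
Token 4: literal('Q'). Output: "TFFQ"
Token 5: backref(off=3, len=4) (overlapping!). Copied 'FFQF' from pos 1. Output: "TFFQFFQF"
Token 6: backref(off=2, len=4) (overlapping!). Copied 'QFQF' from pos 6. Output: "TFFQFFQFQFQF"

Answer: TFFQFFQFQFQF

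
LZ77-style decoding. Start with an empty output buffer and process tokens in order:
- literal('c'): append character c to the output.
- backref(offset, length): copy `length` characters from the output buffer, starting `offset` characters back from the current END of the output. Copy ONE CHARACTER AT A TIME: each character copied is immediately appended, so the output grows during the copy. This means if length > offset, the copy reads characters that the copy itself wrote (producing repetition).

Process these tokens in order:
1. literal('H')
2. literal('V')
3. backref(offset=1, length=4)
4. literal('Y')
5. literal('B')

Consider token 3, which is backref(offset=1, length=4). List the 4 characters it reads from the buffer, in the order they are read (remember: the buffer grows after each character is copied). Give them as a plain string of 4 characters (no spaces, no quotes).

Answer: VVVV

Derivation:
Token 1: literal('H'). Output: "H"
Token 2: literal('V'). Output: "HV"
Token 3: backref(off=1, len=4). Buffer before: "HV" (len 2)
  byte 1: read out[1]='V', append. Buffer now: "HVV"
  byte 2: read out[2]='V', append. Buffer now: "HVVV"
  byte 3: read out[3]='V', append. Buffer now: "HVVVV"
  byte 4: read out[4]='V', append. Buffer now: "HVVVVV"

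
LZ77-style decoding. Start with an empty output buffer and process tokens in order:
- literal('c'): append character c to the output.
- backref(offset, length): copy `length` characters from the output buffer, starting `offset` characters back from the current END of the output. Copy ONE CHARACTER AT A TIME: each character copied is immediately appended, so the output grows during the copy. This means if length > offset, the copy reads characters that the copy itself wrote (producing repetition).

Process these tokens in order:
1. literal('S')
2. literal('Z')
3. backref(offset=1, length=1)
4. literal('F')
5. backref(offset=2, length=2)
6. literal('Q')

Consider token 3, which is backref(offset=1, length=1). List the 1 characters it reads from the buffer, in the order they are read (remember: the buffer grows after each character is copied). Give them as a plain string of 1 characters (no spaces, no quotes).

Token 1: literal('S'). Output: "S"
Token 2: literal('Z'). Output: "SZ"
Token 3: backref(off=1, len=1). Buffer before: "SZ" (len 2)
  byte 1: read out[1]='Z', append. Buffer now: "SZZ"

Answer: Z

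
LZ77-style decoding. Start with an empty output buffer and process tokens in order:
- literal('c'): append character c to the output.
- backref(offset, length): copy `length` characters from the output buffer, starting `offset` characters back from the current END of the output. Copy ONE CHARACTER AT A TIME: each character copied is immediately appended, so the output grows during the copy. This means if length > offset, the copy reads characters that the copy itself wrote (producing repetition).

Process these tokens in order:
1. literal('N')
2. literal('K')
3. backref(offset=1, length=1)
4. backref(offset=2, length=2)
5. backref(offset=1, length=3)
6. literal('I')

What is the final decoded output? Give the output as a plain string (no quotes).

Answer: NKKKKKKKI

Derivation:
Token 1: literal('N'). Output: "N"
Token 2: literal('K'). Output: "NK"
Token 3: backref(off=1, len=1). Copied 'K' from pos 1. Output: "NKK"
Token 4: backref(off=2, len=2). Copied 'KK' from pos 1. Output: "NKKKK"
Token 5: backref(off=1, len=3) (overlapping!). Copied 'KKK' from pos 4. Output: "NKKKKKKK"
Token 6: literal('I'). Output: "NKKKKKKKI"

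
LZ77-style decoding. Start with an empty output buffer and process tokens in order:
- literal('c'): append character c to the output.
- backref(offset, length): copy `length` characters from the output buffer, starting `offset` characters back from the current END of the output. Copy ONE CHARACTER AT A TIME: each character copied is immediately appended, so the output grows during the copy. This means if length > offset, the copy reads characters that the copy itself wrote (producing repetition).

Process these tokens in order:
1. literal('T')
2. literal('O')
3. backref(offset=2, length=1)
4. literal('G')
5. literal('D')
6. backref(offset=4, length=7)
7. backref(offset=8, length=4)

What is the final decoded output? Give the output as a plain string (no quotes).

Token 1: literal('T'). Output: "T"
Token 2: literal('O'). Output: "TO"
Token 3: backref(off=2, len=1). Copied 'T' from pos 0. Output: "TOT"
Token 4: literal('G'). Output: "TOTG"
Token 5: literal('D'). Output: "TOTGD"
Token 6: backref(off=4, len=7) (overlapping!). Copied 'OTGDOTG' from pos 1. Output: "TOTGDOTGDOTG"
Token 7: backref(off=8, len=4). Copied 'DOTG' from pos 4. Output: "TOTGDOTGDOTGDOTG"

Answer: TOTGDOTGDOTGDOTG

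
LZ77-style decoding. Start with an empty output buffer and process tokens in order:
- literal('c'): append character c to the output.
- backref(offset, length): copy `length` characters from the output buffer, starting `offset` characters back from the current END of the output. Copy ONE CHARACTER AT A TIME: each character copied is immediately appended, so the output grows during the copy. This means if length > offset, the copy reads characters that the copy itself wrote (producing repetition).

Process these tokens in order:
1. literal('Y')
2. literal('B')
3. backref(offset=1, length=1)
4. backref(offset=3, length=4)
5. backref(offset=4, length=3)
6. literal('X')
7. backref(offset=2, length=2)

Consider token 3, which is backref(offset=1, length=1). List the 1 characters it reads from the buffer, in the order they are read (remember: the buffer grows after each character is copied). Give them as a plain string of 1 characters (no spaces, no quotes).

Token 1: literal('Y'). Output: "Y"
Token 2: literal('B'). Output: "YB"
Token 3: backref(off=1, len=1). Buffer before: "YB" (len 2)
  byte 1: read out[1]='B', append. Buffer now: "YBB"

Answer: B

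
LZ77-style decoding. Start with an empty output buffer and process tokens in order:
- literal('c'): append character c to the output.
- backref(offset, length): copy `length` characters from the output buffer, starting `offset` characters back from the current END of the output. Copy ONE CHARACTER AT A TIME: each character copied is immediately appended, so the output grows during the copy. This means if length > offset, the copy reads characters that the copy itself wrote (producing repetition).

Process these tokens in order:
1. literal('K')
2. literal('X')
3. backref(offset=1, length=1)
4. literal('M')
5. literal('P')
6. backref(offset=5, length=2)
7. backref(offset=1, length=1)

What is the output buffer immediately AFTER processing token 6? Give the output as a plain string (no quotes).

Answer: KXXMPKX

Derivation:
Token 1: literal('K'). Output: "K"
Token 2: literal('X'). Output: "KX"
Token 3: backref(off=1, len=1). Copied 'X' from pos 1. Output: "KXX"
Token 4: literal('M'). Output: "KXXM"
Token 5: literal('P'). Output: "KXXMP"
Token 6: backref(off=5, len=2). Copied 'KX' from pos 0. Output: "KXXMPKX"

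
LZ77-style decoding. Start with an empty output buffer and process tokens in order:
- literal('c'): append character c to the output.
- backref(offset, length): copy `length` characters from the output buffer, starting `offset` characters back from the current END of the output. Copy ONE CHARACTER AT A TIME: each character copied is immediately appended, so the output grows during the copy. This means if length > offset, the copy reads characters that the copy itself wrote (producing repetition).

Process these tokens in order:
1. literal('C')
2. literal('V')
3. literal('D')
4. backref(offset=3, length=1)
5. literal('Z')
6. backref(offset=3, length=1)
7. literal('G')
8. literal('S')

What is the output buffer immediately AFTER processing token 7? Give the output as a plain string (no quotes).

Answer: CVDCZDG

Derivation:
Token 1: literal('C'). Output: "C"
Token 2: literal('V'). Output: "CV"
Token 3: literal('D'). Output: "CVD"
Token 4: backref(off=3, len=1). Copied 'C' from pos 0. Output: "CVDC"
Token 5: literal('Z'). Output: "CVDCZ"
Token 6: backref(off=3, len=1). Copied 'D' from pos 2. Output: "CVDCZD"
Token 7: literal('G'). Output: "CVDCZDG"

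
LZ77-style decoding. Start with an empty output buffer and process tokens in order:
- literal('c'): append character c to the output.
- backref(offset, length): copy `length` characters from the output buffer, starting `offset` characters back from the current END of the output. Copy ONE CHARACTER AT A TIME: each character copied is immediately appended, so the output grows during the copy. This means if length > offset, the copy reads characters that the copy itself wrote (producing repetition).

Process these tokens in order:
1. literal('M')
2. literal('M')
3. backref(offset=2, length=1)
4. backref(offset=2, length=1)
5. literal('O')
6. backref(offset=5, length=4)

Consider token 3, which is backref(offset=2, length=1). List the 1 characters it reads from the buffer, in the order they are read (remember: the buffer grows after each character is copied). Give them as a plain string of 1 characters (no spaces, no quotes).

Answer: M

Derivation:
Token 1: literal('M'). Output: "M"
Token 2: literal('M'). Output: "MM"
Token 3: backref(off=2, len=1). Buffer before: "MM" (len 2)
  byte 1: read out[0]='M', append. Buffer now: "MMM"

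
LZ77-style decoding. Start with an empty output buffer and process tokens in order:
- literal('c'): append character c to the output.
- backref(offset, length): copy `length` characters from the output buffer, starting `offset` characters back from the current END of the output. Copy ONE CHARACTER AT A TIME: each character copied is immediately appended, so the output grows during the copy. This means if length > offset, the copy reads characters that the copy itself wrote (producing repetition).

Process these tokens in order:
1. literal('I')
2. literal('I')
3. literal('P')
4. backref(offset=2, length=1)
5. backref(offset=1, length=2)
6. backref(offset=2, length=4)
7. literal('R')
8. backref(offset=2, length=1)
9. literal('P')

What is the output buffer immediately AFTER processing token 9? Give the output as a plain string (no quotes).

Answer: IIPIIIIIIIRIP

Derivation:
Token 1: literal('I'). Output: "I"
Token 2: literal('I'). Output: "II"
Token 3: literal('P'). Output: "IIP"
Token 4: backref(off=2, len=1). Copied 'I' from pos 1. Output: "IIPI"
Token 5: backref(off=1, len=2) (overlapping!). Copied 'II' from pos 3. Output: "IIPIII"
Token 6: backref(off=2, len=4) (overlapping!). Copied 'IIII' from pos 4. Output: "IIPIIIIIII"
Token 7: literal('R'). Output: "IIPIIIIIIIR"
Token 8: backref(off=2, len=1). Copied 'I' from pos 9. Output: "IIPIIIIIIIRI"
Token 9: literal('P'). Output: "IIPIIIIIIIRIP"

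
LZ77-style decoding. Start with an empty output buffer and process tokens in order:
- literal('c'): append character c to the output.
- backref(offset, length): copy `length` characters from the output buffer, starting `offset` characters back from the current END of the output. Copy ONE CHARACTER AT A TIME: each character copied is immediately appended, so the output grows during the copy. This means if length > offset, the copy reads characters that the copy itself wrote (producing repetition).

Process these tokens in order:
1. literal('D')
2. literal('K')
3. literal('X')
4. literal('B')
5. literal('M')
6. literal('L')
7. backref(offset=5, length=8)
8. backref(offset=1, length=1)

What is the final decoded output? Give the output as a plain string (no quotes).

Answer: DKXBMLKXBMLKXBB

Derivation:
Token 1: literal('D'). Output: "D"
Token 2: literal('K'). Output: "DK"
Token 3: literal('X'). Output: "DKX"
Token 4: literal('B'). Output: "DKXB"
Token 5: literal('M'). Output: "DKXBM"
Token 6: literal('L'). Output: "DKXBML"
Token 7: backref(off=5, len=8) (overlapping!). Copied 'KXBMLKXB' from pos 1. Output: "DKXBMLKXBMLKXB"
Token 8: backref(off=1, len=1). Copied 'B' from pos 13. Output: "DKXBMLKXBMLKXBB"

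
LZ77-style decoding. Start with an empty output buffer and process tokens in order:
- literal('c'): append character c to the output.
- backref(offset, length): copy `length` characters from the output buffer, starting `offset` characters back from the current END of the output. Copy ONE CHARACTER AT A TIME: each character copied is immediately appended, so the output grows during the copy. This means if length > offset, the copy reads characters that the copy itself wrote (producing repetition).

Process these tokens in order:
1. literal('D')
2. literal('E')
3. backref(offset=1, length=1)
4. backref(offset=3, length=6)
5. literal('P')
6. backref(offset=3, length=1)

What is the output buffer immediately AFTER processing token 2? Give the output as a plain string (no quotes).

Answer: DE

Derivation:
Token 1: literal('D'). Output: "D"
Token 2: literal('E'). Output: "DE"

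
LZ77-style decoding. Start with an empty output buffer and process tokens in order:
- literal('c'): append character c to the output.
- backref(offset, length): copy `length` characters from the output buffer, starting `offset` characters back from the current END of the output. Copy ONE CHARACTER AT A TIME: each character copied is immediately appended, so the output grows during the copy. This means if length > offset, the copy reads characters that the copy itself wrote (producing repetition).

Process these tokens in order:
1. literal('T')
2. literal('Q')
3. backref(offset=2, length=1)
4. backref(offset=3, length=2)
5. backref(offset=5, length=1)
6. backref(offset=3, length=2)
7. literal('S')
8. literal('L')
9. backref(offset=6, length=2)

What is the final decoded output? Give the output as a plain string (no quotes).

Token 1: literal('T'). Output: "T"
Token 2: literal('Q'). Output: "TQ"
Token 3: backref(off=2, len=1). Copied 'T' from pos 0. Output: "TQT"
Token 4: backref(off=3, len=2). Copied 'TQ' from pos 0. Output: "TQTTQ"
Token 5: backref(off=5, len=1). Copied 'T' from pos 0. Output: "TQTTQT"
Token 6: backref(off=3, len=2). Copied 'TQ' from pos 3. Output: "TQTTQTTQ"
Token 7: literal('S'). Output: "TQTTQTTQS"
Token 8: literal('L'). Output: "TQTTQTTQSL"
Token 9: backref(off=6, len=2). Copied 'QT' from pos 4. Output: "TQTTQTTQSLQT"

Answer: TQTTQTTQSLQT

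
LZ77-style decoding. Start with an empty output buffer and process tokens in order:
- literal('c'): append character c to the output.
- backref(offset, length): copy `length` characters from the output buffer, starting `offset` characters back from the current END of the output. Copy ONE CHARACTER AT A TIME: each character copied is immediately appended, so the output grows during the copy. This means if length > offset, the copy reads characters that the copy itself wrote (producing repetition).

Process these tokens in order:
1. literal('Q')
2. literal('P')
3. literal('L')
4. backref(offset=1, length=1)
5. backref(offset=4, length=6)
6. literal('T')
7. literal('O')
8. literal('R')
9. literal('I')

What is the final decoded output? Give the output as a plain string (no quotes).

Token 1: literal('Q'). Output: "Q"
Token 2: literal('P'). Output: "QP"
Token 3: literal('L'). Output: "QPL"
Token 4: backref(off=1, len=1). Copied 'L' from pos 2. Output: "QPLL"
Token 5: backref(off=4, len=6) (overlapping!). Copied 'QPLLQP' from pos 0. Output: "QPLLQPLLQP"
Token 6: literal('T'). Output: "QPLLQPLLQPT"
Token 7: literal('O'). Output: "QPLLQPLLQPTO"
Token 8: literal('R'). Output: "QPLLQPLLQPTOR"
Token 9: literal('I'). Output: "QPLLQPLLQPTORI"

Answer: QPLLQPLLQPTORI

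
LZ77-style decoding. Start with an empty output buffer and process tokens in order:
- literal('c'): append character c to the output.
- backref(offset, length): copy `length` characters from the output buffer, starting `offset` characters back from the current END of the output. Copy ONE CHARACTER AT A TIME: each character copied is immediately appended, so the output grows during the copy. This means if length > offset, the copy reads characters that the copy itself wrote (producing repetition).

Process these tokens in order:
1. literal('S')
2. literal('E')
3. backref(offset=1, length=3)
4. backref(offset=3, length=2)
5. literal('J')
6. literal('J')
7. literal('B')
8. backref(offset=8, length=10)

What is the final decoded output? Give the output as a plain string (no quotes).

Answer: SEEEEEEJJBEEEEEJJBEE

Derivation:
Token 1: literal('S'). Output: "S"
Token 2: literal('E'). Output: "SE"
Token 3: backref(off=1, len=3) (overlapping!). Copied 'EEE' from pos 1. Output: "SEEEE"
Token 4: backref(off=3, len=2). Copied 'EE' from pos 2. Output: "SEEEEEE"
Token 5: literal('J'). Output: "SEEEEEEJ"
Token 6: literal('J'). Output: "SEEEEEEJJ"
Token 7: literal('B'). Output: "SEEEEEEJJB"
Token 8: backref(off=8, len=10) (overlapping!). Copied 'EEEEEJJBEE' from pos 2. Output: "SEEEEEEJJBEEEEEJJBEE"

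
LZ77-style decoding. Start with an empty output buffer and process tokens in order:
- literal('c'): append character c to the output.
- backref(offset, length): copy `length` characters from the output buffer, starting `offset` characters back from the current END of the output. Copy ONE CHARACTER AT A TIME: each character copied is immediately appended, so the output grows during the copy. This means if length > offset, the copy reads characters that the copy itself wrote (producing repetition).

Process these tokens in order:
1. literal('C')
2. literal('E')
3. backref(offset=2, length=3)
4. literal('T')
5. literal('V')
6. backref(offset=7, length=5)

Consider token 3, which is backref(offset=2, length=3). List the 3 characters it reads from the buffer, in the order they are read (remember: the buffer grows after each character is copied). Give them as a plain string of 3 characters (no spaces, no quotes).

Answer: CEC

Derivation:
Token 1: literal('C'). Output: "C"
Token 2: literal('E'). Output: "CE"
Token 3: backref(off=2, len=3). Buffer before: "CE" (len 2)
  byte 1: read out[0]='C', append. Buffer now: "CEC"
  byte 2: read out[1]='E', append. Buffer now: "CECE"
  byte 3: read out[2]='C', append. Buffer now: "CECEC"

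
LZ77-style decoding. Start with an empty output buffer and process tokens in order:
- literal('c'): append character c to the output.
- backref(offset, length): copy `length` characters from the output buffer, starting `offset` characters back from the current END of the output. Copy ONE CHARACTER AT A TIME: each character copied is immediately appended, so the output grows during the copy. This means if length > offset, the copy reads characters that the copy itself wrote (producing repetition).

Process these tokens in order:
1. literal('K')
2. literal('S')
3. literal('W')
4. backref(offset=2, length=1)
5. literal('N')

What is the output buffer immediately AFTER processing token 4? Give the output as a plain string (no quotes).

Answer: KSWS

Derivation:
Token 1: literal('K'). Output: "K"
Token 2: literal('S'). Output: "KS"
Token 3: literal('W'). Output: "KSW"
Token 4: backref(off=2, len=1). Copied 'S' from pos 1. Output: "KSWS"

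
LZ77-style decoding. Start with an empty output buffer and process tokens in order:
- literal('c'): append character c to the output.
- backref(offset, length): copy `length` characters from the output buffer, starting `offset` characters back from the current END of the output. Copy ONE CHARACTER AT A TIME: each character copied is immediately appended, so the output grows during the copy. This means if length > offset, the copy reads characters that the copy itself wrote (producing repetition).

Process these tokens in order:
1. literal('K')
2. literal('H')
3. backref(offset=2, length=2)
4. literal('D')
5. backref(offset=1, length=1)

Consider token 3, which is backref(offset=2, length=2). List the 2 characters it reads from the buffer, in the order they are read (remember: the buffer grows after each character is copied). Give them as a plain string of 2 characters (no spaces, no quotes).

Token 1: literal('K'). Output: "K"
Token 2: literal('H'). Output: "KH"
Token 3: backref(off=2, len=2). Buffer before: "KH" (len 2)
  byte 1: read out[0]='K', append. Buffer now: "KHK"
  byte 2: read out[1]='H', append. Buffer now: "KHKH"

Answer: KH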